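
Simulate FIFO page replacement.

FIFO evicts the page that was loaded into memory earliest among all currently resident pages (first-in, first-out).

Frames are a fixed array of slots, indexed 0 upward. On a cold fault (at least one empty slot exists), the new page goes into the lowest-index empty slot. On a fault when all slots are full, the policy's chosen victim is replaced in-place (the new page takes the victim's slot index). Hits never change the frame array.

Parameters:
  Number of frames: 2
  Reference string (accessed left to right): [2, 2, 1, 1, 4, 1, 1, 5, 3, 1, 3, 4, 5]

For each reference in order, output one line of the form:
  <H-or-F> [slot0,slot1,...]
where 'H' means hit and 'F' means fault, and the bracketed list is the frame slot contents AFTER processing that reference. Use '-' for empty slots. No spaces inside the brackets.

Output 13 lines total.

F [2,-]
H [2,-]
F [2,1]
H [2,1]
F [4,1]
H [4,1]
H [4,1]
F [4,5]
F [3,5]
F [3,1]
H [3,1]
F [4,1]
F [4,5]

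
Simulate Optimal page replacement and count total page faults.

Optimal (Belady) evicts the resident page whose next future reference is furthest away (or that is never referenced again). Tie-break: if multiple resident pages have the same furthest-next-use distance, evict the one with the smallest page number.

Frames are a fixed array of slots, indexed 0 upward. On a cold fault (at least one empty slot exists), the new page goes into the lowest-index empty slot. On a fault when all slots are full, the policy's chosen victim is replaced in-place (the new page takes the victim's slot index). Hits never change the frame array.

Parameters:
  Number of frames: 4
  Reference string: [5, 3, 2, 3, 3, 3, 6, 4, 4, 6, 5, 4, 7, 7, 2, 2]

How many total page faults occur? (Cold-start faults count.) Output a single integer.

Answer: 6

Derivation:
Step 0: ref 5 → FAULT, frames=[5,-,-,-]
Step 1: ref 3 → FAULT, frames=[5,3,-,-]
Step 2: ref 2 → FAULT, frames=[5,3,2,-]
Step 3: ref 3 → HIT, frames=[5,3,2,-]
Step 4: ref 3 → HIT, frames=[5,3,2,-]
Step 5: ref 3 → HIT, frames=[5,3,2,-]
Step 6: ref 6 → FAULT, frames=[5,3,2,6]
Step 7: ref 4 → FAULT (evict 3), frames=[5,4,2,6]
Step 8: ref 4 → HIT, frames=[5,4,2,6]
Step 9: ref 6 → HIT, frames=[5,4,2,6]
Step 10: ref 5 → HIT, frames=[5,4,2,6]
Step 11: ref 4 → HIT, frames=[5,4,2,6]
Step 12: ref 7 → FAULT (evict 4), frames=[5,7,2,6]
Step 13: ref 7 → HIT, frames=[5,7,2,6]
Step 14: ref 2 → HIT, frames=[5,7,2,6]
Step 15: ref 2 → HIT, frames=[5,7,2,6]
Total faults: 6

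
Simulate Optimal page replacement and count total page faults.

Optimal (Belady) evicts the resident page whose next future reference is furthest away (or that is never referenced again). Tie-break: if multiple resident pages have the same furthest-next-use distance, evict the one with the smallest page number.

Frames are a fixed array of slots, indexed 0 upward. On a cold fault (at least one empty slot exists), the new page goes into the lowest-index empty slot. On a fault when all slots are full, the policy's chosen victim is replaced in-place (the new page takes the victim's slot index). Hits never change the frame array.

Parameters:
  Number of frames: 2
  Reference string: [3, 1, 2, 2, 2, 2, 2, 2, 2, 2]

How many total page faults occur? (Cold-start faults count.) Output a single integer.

Answer: 3

Derivation:
Step 0: ref 3 → FAULT, frames=[3,-]
Step 1: ref 1 → FAULT, frames=[3,1]
Step 2: ref 2 → FAULT (evict 1), frames=[3,2]
Step 3: ref 2 → HIT, frames=[3,2]
Step 4: ref 2 → HIT, frames=[3,2]
Step 5: ref 2 → HIT, frames=[3,2]
Step 6: ref 2 → HIT, frames=[3,2]
Step 7: ref 2 → HIT, frames=[3,2]
Step 8: ref 2 → HIT, frames=[3,2]
Step 9: ref 2 → HIT, frames=[3,2]
Total faults: 3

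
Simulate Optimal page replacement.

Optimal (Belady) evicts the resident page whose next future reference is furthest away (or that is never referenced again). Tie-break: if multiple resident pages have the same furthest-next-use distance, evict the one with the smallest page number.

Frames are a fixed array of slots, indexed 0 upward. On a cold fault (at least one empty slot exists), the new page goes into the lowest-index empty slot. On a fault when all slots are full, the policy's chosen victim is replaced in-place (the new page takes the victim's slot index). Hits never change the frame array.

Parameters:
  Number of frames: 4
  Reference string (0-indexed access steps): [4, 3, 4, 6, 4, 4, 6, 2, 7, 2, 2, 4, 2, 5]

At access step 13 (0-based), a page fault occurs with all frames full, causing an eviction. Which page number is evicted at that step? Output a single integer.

Step 0: ref 4 -> FAULT, frames=[4,-,-,-]
Step 1: ref 3 -> FAULT, frames=[4,3,-,-]
Step 2: ref 4 -> HIT, frames=[4,3,-,-]
Step 3: ref 6 -> FAULT, frames=[4,3,6,-]
Step 4: ref 4 -> HIT, frames=[4,3,6,-]
Step 5: ref 4 -> HIT, frames=[4,3,6,-]
Step 6: ref 6 -> HIT, frames=[4,3,6,-]
Step 7: ref 2 -> FAULT, frames=[4,3,6,2]
Step 8: ref 7 -> FAULT, evict 3, frames=[4,7,6,2]
Step 9: ref 2 -> HIT, frames=[4,7,6,2]
Step 10: ref 2 -> HIT, frames=[4,7,6,2]
Step 11: ref 4 -> HIT, frames=[4,7,6,2]
Step 12: ref 2 -> HIT, frames=[4,7,6,2]
Step 13: ref 5 -> FAULT, evict 2, frames=[4,7,6,5]
At step 13: evicted page 2

Answer: 2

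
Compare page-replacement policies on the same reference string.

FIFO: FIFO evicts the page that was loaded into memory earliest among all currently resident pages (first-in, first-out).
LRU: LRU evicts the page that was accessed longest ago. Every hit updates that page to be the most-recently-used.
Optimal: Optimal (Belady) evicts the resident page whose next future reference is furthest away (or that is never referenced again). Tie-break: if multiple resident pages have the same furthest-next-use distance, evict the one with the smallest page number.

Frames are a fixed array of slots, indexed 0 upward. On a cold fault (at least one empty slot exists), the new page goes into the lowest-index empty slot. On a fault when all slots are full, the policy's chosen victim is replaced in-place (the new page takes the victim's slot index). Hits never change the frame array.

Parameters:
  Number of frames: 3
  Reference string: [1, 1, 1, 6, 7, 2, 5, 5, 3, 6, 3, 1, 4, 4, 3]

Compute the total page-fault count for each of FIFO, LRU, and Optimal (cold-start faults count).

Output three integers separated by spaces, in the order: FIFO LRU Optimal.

Answer: 10 9 7

Derivation:
--- FIFO ---
  step 0: ref 1 -> FAULT, frames=[1,-,-] (faults so far: 1)
  step 1: ref 1 -> HIT, frames=[1,-,-] (faults so far: 1)
  step 2: ref 1 -> HIT, frames=[1,-,-] (faults so far: 1)
  step 3: ref 6 -> FAULT, frames=[1,6,-] (faults so far: 2)
  step 4: ref 7 -> FAULT, frames=[1,6,7] (faults so far: 3)
  step 5: ref 2 -> FAULT, evict 1, frames=[2,6,7] (faults so far: 4)
  step 6: ref 5 -> FAULT, evict 6, frames=[2,5,7] (faults so far: 5)
  step 7: ref 5 -> HIT, frames=[2,5,7] (faults so far: 5)
  step 8: ref 3 -> FAULT, evict 7, frames=[2,5,3] (faults so far: 6)
  step 9: ref 6 -> FAULT, evict 2, frames=[6,5,3] (faults so far: 7)
  step 10: ref 3 -> HIT, frames=[6,5,3] (faults so far: 7)
  step 11: ref 1 -> FAULT, evict 5, frames=[6,1,3] (faults so far: 8)
  step 12: ref 4 -> FAULT, evict 3, frames=[6,1,4] (faults so far: 9)
  step 13: ref 4 -> HIT, frames=[6,1,4] (faults so far: 9)
  step 14: ref 3 -> FAULT, evict 6, frames=[3,1,4] (faults so far: 10)
  FIFO total faults: 10
--- LRU ---
  step 0: ref 1 -> FAULT, frames=[1,-,-] (faults so far: 1)
  step 1: ref 1 -> HIT, frames=[1,-,-] (faults so far: 1)
  step 2: ref 1 -> HIT, frames=[1,-,-] (faults so far: 1)
  step 3: ref 6 -> FAULT, frames=[1,6,-] (faults so far: 2)
  step 4: ref 7 -> FAULT, frames=[1,6,7] (faults so far: 3)
  step 5: ref 2 -> FAULT, evict 1, frames=[2,6,7] (faults so far: 4)
  step 6: ref 5 -> FAULT, evict 6, frames=[2,5,7] (faults so far: 5)
  step 7: ref 5 -> HIT, frames=[2,5,7] (faults so far: 5)
  step 8: ref 3 -> FAULT, evict 7, frames=[2,5,3] (faults so far: 6)
  step 9: ref 6 -> FAULT, evict 2, frames=[6,5,3] (faults so far: 7)
  step 10: ref 3 -> HIT, frames=[6,5,3] (faults so far: 7)
  step 11: ref 1 -> FAULT, evict 5, frames=[6,1,3] (faults so far: 8)
  step 12: ref 4 -> FAULT, evict 6, frames=[4,1,3] (faults so far: 9)
  step 13: ref 4 -> HIT, frames=[4,1,3] (faults so far: 9)
  step 14: ref 3 -> HIT, frames=[4,1,3] (faults so far: 9)
  LRU total faults: 9
--- Optimal ---
  step 0: ref 1 -> FAULT, frames=[1,-,-] (faults so far: 1)
  step 1: ref 1 -> HIT, frames=[1,-,-] (faults so far: 1)
  step 2: ref 1 -> HIT, frames=[1,-,-] (faults so far: 1)
  step 3: ref 6 -> FAULT, frames=[1,6,-] (faults so far: 2)
  step 4: ref 7 -> FAULT, frames=[1,6,7] (faults so far: 3)
  step 5: ref 2 -> FAULT, evict 7, frames=[1,6,2] (faults so far: 4)
  step 6: ref 5 -> FAULT, evict 2, frames=[1,6,5] (faults so far: 5)
  step 7: ref 5 -> HIT, frames=[1,6,5] (faults so far: 5)
  step 8: ref 3 -> FAULT, evict 5, frames=[1,6,3] (faults so far: 6)
  step 9: ref 6 -> HIT, frames=[1,6,3] (faults so far: 6)
  step 10: ref 3 -> HIT, frames=[1,6,3] (faults so far: 6)
  step 11: ref 1 -> HIT, frames=[1,6,3] (faults so far: 6)
  step 12: ref 4 -> FAULT, evict 1, frames=[4,6,3] (faults so far: 7)
  step 13: ref 4 -> HIT, frames=[4,6,3] (faults so far: 7)
  step 14: ref 3 -> HIT, frames=[4,6,3] (faults so far: 7)
  Optimal total faults: 7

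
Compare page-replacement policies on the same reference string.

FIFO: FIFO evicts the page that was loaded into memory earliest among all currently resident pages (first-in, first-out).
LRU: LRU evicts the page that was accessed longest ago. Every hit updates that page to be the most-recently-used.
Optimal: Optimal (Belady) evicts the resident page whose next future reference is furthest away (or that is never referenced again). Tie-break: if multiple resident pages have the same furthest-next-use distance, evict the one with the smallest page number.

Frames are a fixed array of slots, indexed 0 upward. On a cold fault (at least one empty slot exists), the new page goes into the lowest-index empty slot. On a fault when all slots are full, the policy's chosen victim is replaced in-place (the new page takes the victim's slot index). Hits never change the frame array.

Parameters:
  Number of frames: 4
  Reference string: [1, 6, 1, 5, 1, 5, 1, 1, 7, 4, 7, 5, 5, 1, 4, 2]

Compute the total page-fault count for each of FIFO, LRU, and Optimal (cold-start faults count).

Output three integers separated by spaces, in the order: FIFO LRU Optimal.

Answer: 7 6 6

Derivation:
--- FIFO ---
  step 0: ref 1 -> FAULT, frames=[1,-,-,-] (faults so far: 1)
  step 1: ref 6 -> FAULT, frames=[1,6,-,-] (faults so far: 2)
  step 2: ref 1 -> HIT, frames=[1,6,-,-] (faults so far: 2)
  step 3: ref 5 -> FAULT, frames=[1,6,5,-] (faults so far: 3)
  step 4: ref 1 -> HIT, frames=[1,6,5,-] (faults so far: 3)
  step 5: ref 5 -> HIT, frames=[1,6,5,-] (faults so far: 3)
  step 6: ref 1 -> HIT, frames=[1,6,5,-] (faults so far: 3)
  step 7: ref 1 -> HIT, frames=[1,6,5,-] (faults so far: 3)
  step 8: ref 7 -> FAULT, frames=[1,6,5,7] (faults so far: 4)
  step 9: ref 4 -> FAULT, evict 1, frames=[4,6,5,7] (faults so far: 5)
  step 10: ref 7 -> HIT, frames=[4,6,5,7] (faults so far: 5)
  step 11: ref 5 -> HIT, frames=[4,6,5,7] (faults so far: 5)
  step 12: ref 5 -> HIT, frames=[4,6,5,7] (faults so far: 5)
  step 13: ref 1 -> FAULT, evict 6, frames=[4,1,5,7] (faults so far: 6)
  step 14: ref 4 -> HIT, frames=[4,1,5,7] (faults so far: 6)
  step 15: ref 2 -> FAULT, evict 5, frames=[4,1,2,7] (faults so far: 7)
  FIFO total faults: 7
--- LRU ---
  step 0: ref 1 -> FAULT, frames=[1,-,-,-] (faults so far: 1)
  step 1: ref 6 -> FAULT, frames=[1,6,-,-] (faults so far: 2)
  step 2: ref 1 -> HIT, frames=[1,6,-,-] (faults so far: 2)
  step 3: ref 5 -> FAULT, frames=[1,6,5,-] (faults so far: 3)
  step 4: ref 1 -> HIT, frames=[1,6,5,-] (faults so far: 3)
  step 5: ref 5 -> HIT, frames=[1,6,5,-] (faults so far: 3)
  step 6: ref 1 -> HIT, frames=[1,6,5,-] (faults so far: 3)
  step 7: ref 1 -> HIT, frames=[1,6,5,-] (faults so far: 3)
  step 8: ref 7 -> FAULT, frames=[1,6,5,7] (faults so far: 4)
  step 9: ref 4 -> FAULT, evict 6, frames=[1,4,5,7] (faults so far: 5)
  step 10: ref 7 -> HIT, frames=[1,4,5,7] (faults so far: 5)
  step 11: ref 5 -> HIT, frames=[1,4,5,7] (faults so far: 5)
  step 12: ref 5 -> HIT, frames=[1,4,5,7] (faults so far: 5)
  step 13: ref 1 -> HIT, frames=[1,4,5,7] (faults so far: 5)
  step 14: ref 4 -> HIT, frames=[1,4,5,7] (faults so far: 5)
  step 15: ref 2 -> FAULT, evict 7, frames=[1,4,5,2] (faults so far: 6)
  LRU total faults: 6
--- Optimal ---
  step 0: ref 1 -> FAULT, frames=[1,-,-,-] (faults so far: 1)
  step 1: ref 6 -> FAULT, frames=[1,6,-,-] (faults so far: 2)
  step 2: ref 1 -> HIT, frames=[1,6,-,-] (faults so far: 2)
  step 3: ref 5 -> FAULT, frames=[1,6,5,-] (faults so far: 3)
  step 4: ref 1 -> HIT, frames=[1,6,5,-] (faults so far: 3)
  step 5: ref 5 -> HIT, frames=[1,6,5,-] (faults so far: 3)
  step 6: ref 1 -> HIT, frames=[1,6,5,-] (faults so far: 3)
  step 7: ref 1 -> HIT, frames=[1,6,5,-] (faults so far: 3)
  step 8: ref 7 -> FAULT, frames=[1,6,5,7] (faults so far: 4)
  step 9: ref 4 -> FAULT, evict 6, frames=[1,4,5,7] (faults so far: 5)
  step 10: ref 7 -> HIT, frames=[1,4,5,7] (faults so far: 5)
  step 11: ref 5 -> HIT, frames=[1,4,5,7] (faults so far: 5)
  step 12: ref 5 -> HIT, frames=[1,4,5,7] (faults so far: 5)
  step 13: ref 1 -> HIT, frames=[1,4,5,7] (faults so far: 5)
  step 14: ref 4 -> HIT, frames=[1,4,5,7] (faults so far: 5)
  step 15: ref 2 -> FAULT, evict 1, frames=[2,4,5,7] (faults so far: 6)
  Optimal total faults: 6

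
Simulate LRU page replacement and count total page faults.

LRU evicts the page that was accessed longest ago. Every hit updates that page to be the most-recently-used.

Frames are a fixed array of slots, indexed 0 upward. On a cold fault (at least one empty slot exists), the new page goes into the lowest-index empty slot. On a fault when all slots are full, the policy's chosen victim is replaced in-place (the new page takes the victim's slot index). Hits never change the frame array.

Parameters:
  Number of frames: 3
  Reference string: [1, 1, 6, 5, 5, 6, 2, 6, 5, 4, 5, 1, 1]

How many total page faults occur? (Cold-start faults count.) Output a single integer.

Answer: 6

Derivation:
Step 0: ref 1 → FAULT, frames=[1,-,-]
Step 1: ref 1 → HIT, frames=[1,-,-]
Step 2: ref 6 → FAULT, frames=[1,6,-]
Step 3: ref 5 → FAULT, frames=[1,6,5]
Step 4: ref 5 → HIT, frames=[1,6,5]
Step 5: ref 6 → HIT, frames=[1,6,5]
Step 6: ref 2 → FAULT (evict 1), frames=[2,6,5]
Step 7: ref 6 → HIT, frames=[2,6,5]
Step 8: ref 5 → HIT, frames=[2,6,5]
Step 9: ref 4 → FAULT (evict 2), frames=[4,6,5]
Step 10: ref 5 → HIT, frames=[4,6,5]
Step 11: ref 1 → FAULT (evict 6), frames=[4,1,5]
Step 12: ref 1 → HIT, frames=[4,1,5]
Total faults: 6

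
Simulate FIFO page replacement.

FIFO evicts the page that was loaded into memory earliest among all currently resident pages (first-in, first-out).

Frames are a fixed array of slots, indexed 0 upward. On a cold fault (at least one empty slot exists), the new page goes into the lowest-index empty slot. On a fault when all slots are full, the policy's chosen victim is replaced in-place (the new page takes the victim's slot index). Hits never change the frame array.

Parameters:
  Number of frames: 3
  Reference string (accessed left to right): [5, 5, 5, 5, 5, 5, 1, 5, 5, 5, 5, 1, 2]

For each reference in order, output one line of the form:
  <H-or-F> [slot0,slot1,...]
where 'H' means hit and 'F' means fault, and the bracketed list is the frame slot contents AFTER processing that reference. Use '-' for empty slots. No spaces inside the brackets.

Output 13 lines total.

F [5,-,-]
H [5,-,-]
H [5,-,-]
H [5,-,-]
H [5,-,-]
H [5,-,-]
F [5,1,-]
H [5,1,-]
H [5,1,-]
H [5,1,-]
H [5,1,-]
H [5,1,-]
F [5,1,2]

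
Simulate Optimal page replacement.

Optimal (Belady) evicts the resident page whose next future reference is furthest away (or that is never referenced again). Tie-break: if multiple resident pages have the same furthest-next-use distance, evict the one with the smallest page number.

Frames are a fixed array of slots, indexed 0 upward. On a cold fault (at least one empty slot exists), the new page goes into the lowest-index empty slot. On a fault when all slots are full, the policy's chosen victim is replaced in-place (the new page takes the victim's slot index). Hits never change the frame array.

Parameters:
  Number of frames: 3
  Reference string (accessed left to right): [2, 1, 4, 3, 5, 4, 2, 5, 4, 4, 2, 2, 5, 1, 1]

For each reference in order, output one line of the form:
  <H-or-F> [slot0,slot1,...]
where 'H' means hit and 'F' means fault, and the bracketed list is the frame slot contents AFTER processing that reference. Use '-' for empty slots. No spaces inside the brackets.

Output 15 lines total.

F [2,-,-]
F [2,1,-]
F [2,1,4]
F [2,3,4]
F [2,5,4]
H [2,5,4]
H [2,5,4]
H [2,5,4]
H [2,5,4]
H [2,5,4]
H [2,5,4]
H [2,5,4]
H [2,5,4]
F [1,5,4]
H [1,5,4]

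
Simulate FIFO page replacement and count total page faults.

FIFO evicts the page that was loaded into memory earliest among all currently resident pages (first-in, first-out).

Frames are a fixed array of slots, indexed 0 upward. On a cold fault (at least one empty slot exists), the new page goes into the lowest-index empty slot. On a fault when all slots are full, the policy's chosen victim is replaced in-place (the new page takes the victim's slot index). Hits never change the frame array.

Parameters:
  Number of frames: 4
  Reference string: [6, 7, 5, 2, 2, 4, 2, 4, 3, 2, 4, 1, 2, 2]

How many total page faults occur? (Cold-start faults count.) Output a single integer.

Step 0: ref 6 → FAULT, frames=[6,-,-,-]
Step 1: ref 7 → FAULT, frames=[6,7,-,-]
Step 2: ref 5 → FAULT, frames=[6,7,5,-]
Step 3: ref 2 → FAULT, frames=[6,7,5,2]
Step 4: ref 2 → HIT, frames=[6,7,5,2]
Step 5: ref 4 → FAULT (evict 6), frames=[4,7,5,2]
Step 6: ref 2 → HIT, frames=[4,7,5,2]
Step 7: ref 4 → HIT, frames=[4,7,5,2]
Step 8: ref 3 → FAULT (evict 7), frames=[4,3,5,2]
Step 9: ref 2 → HIT, frames=[4,3,5,2]
Step 10: ref 4 → HIT, frames=[4,3,5,2]
Step 11: ref 1 → FAULT (evict 5), frames=[4,3,1,2]
Step 12: ref 2 → HIT, frames=[4,3,1,2]
Step 13: ref 2 → HIT, frames=[4,3,1,2]
Total faults: 7

Answer: 7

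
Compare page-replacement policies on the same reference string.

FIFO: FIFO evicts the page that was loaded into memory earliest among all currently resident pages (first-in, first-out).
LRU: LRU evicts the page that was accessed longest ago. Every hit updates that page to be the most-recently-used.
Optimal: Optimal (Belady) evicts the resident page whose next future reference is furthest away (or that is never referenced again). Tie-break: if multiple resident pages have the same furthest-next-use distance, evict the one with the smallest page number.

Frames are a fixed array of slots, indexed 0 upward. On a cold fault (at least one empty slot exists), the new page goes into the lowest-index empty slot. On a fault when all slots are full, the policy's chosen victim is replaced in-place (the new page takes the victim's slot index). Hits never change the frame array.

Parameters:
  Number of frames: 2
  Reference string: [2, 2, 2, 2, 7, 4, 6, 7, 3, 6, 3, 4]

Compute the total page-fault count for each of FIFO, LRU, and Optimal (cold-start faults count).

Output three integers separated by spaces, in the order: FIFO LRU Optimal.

--- FIFO ---
  step 0: ref 2 -> FAULT, frames=[2,-] (faults so far: 1)
  step 1: ref 2 -> HIT, frames=[2,-] (faults so far: 1)
  step 2: ref 2 -> HIT, frames=[2,-] (faults so far: 1)
  step 3: ref 2 -> HIT, frames=[2,-] (faults so far: 1)
  step 4: ref 7 -> FAULT, frames=[2,7] (faults so far: 2)
  step 5: ref 4 -> FAULT, evict 2, frames=[4,7] (faults so far: 3)
  step 6: ref 6 -> FAULT, evict 7, frames=[4,6] (faults so far: 4)
  step 7: ref 7 -> FAULT, evict 4, frames=[7,6] (faults so far: 5)
  step 8: ref 3 -> FAULT, evict 6, frames=[7,3] (faults so far: 6)
  step 9: ref 6 -> FAULT, evict 7, frames=[6,3] (faults so far: 7)
  step 10: ref 3 -> HIT, frames=[6,3] (faults so far: 7)
  step 11: ref 4 -> FAULT, evict 3, frames=[6,4] (faults so far: 8)
  FIFO total faults: 8
--- LRU ---
  step 0: ref 2 -> FAULT, frames=[2,-] (faults so far: 1)
  step 1: ref 2 -> HIT, frames=[2,-] (faults so far: 1)
  step 2: ref 2 -> HIT, frames=[2,-] (faults so far: 1)
  step 3: ref 2 -> HIT, frames=[2,-] (faults so far: 1)
  step 4: ref 7 -> FAULT, frames=[2,7] (faults so far: 2)
  step 5: ref 4 -> FAULT, evict 2, frames=[4,7] (faults so far: 3)
  step 6: ref 6 -> FAULT, evict 7, frames=[4,6] (faults so far: 4)
  step 7: ref 7 -> FAULT, evict 4, frames=[7,6] (faults so far: 5)
  step 8: ref 3 -> FAULT, evict 6, frames=[7,3] (faults so far: 6)
  step 9: ref 6 -> FAULT, evict 7, frames=[6,3] (faults so far: 7)
  step 10: ref 3 -> HIT, frames=[6,3] (faults so far: 7)
  step 11: ref 4 -> FAULT, evict 6, frames=[4,3] (faults so far: 8)
  LRU total faults: 8
--- Optimal ---
  step 0: ref 2 -> FAULT, frames=[2,-] (faults so far: 1)
  step 1: ref 2 -> HIT, frames=[2,-] (faults so far: 1)
  step 2: ref 2 -> HIT, frames=[2,-] (faults so far: 1)
  step 3: ref 2 -> HIT, frames=[2,-] (faults so far: 1)
  step 4: ref 7 -> FAULT, frames=[2,7] (faults so far: 2)
  step 5: ref 4 -> FAULT, evict 2, frames=[4,7] (faults so far: 3)
  step 6: ref 6 -> FAULT, evict 4, frames=[6,7] (faults so far: 4)
  step 7: ref 7 -> HIT, frames=[6,7] (faults so far: 4)
  step 8: ref 3 -> FAULT, evict 7, frames=[6,3] (faults so far: 5)
  step 9: ref 6 -> HIT, frames=[6,3] (faults so far: 5)
  step 10: ref 3 -> HIT, frames=[6,3] (faults so far: 5)
  step 11: ref 4 -> FAULT, evict 3, frames=[6,4] (faults so far: 6)
  Optimal total faults: 6

Answer: 8 8 6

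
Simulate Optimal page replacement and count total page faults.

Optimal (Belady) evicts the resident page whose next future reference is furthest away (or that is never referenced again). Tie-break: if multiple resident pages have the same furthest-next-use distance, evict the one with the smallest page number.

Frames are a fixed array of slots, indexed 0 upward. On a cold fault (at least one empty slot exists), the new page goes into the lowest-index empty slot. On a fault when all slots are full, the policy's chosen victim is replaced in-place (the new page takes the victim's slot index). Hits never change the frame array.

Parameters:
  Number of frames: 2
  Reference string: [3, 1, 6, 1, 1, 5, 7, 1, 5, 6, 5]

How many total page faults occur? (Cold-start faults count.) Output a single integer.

Step 0: ref 3 → FAULT, frames=[3,-]
Step 1: ref 1 → FAULT, frames=[3,1]
Step 2: ref 6 → FAULT (evict 3), frames=[6,1]
Step 3: ref 1 → HIT, frames=[6,1]
Step 4: ref 1 → HIT, frames=[6,1]
Step 5: ref 5 → FAULT (evict 6), frames=[5,1]
Step 6: ref 7 → FAULT (evict 5), frames=[7,1]
Step 7: ref 1 → HIT, frames=[7,1]
Step 8: ref 5 → FAULT (evict 1), frames=[7,5]
Step 9: ref 6 → FAULT (evict 7), frames=[6,5]
Step 10: ref 5 → HIT, frames=[6,5]
Total faults: 7

Answer: 7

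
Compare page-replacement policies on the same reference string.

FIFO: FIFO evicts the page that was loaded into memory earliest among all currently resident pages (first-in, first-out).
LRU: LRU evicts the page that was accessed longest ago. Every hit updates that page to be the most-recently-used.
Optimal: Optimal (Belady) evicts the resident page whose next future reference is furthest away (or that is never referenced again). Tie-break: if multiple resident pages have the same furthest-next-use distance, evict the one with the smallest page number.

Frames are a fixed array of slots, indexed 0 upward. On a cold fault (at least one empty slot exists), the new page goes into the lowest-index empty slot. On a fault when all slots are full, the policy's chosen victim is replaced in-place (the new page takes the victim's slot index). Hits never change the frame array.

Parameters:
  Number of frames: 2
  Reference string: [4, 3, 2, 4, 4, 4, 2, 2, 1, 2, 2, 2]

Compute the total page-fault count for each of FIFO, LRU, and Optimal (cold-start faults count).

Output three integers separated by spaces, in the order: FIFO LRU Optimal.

--- FIFO ---
  step 0: ref 4 -> FAULT, frames=[4,-] (faults so far: 1)
  step 1: ref 3 -> FAULT, frames=[4,3] (faults so far: 2)
  step 2: ref 2 -> FAULT, evict 4, frames=[2,3] (faults so far: 3)
  step 3: ref 4 -> FAULT, evict 3, frames=[2,4] (faults so far: 4)
  step 4: ref 4 -> HIT, frames=[2,4] (faults so far: 4)
  step 5: ref 4 -> HIT, frames=[2,4] (faults so far: 4)
  step 6: ref 2 -> HIT, frames=[2,4] (faults so far: 4)
  step 7: ref 2 -> HIT, frames=[2,4] (faults so far: 4)
  step 8: ref 1 -> FAULT, evict 2, frames=[1,4] (faults so far: 5)
  step 9: ref 2 -> FAULT, evict 4, frames=[1,2] (faults so far: 6)
  step 10: ref 2 -> HIT, frames=[1,2] (faults so far: 6)
  step 11: ref 2 -> HIT, frames=[1,2] (faults so far: 6)
  FIFO total faults: 6
--- LRU ---
  step 0: ref 4 -> FAULT, frames=[4,-] (faults so far: 1)
  step 1: ref 3 -> FAULT, frames=[4,3] (faults so far: 2)
  step 2: ref 2 -> FAULT, evict 4, frames=[2,3] (faults so far: 3)
  step 3: ref 4 -> FAULT, evict 3, frames=[2,4] (faults so far: 4)
  step 4: ref 4 -> HIT, frames=[2,4] (faults so far: 4)
  step 5: ref 4 -> HIT, frames=[2,4] (faults so far: 4)
  step 6: ref 2 -> HIT, frames=[2,4] (faults so far: 4)
  step 7: ref 2 -> HIT, frames=[2,4] (faults so far: 4)
  step 8: ref 1 -> FAULT, evict 4, frames=[2,1] (faults so far: 5)
  step 9: ref 2 -> HIT, frames=[2,1] (faults so far: 5)
  step 10: ref 2 -> HIT, frames=[2,1] (faults so far: 5)
  step 11: ref 2 -> HIT, frames=[2,1] (faults so far: 5)
  LRU total faults: 5
--- Optimal ---
  step 0: ref 4 -> FAULT, frames=[4,-] (faults so far: 1)
  step 1: ref 3 -> FAULT, frames=[4,3] (faults so far: 2)
  step 2: ref 2 -> FAULT, evict 3, frames=[4,2] (faults so far: 3)
  step 3: ref 4 -> HIT, frames=[4,2] (faults so far: 3)
  step 4: ref 4 -> HIT, frames=[4,2] (faults so far: 3)
  step 5: ref 4 -> HIT, frames=[4,2] (faults so far: 3)
  step 6: ref 2 -> HIT, frames=[4,2] (faults so far: 3)
  step 7: ref 2 -> HIT, frames=[4,2] (faults so far: 3)
  step 8: ref 1 -> FAULT, evict 4, frames=[1,2] (faults so far: 4)
  step 9: ref 2 -> HIT, frames=[1,2] (faults so far: 4)
  step 10: ref 2 -> HIT, frames=[1,2] (faults so far: 4)
  step 11: ref 2 -> HIT, frames=[1,2] (faults so far: 4)
  Optimal total faults: 4

Answer: 6 5 4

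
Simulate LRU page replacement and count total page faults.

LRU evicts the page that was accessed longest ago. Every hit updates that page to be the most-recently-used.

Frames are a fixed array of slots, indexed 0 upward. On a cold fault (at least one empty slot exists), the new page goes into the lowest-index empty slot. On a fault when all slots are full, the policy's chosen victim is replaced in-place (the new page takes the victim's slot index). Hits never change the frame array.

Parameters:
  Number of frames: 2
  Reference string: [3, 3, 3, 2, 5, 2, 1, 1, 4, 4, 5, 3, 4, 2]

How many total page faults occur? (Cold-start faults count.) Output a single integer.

Step 0: ref 3 → FAULT, frames=[3,-]
Step 1: ref 3 → HIT, frames=[3,-]
Step 2: ref 3 → HIT, frames=[3,-]
Step 3: ref 2 → FAULT, frames=[3,2]
Step 4: ref 5 → FAULT (evict 3), frames=[5,2]
Step 5: ref 2 → HIT, frames=[5,2]
Step 6: ref 1 → FAULT (evict 5), frames=[1,2]
Step 7: ref 1 → HIT, frames=[1,2]
Step 8: ref 4 → FAULT (evict 2), frames=[1,4]
Step 9: ref 4 → HIT, frames=[1,4]
Step 10: ref 5 → FAULT (evict 1), frames=[5,4]
Step 11: ref 3 → FAULT (evict 4), frames=[5,3]
Step 12: ref 4 → FAULT (evict 5), frames=[4,3]
Step 13: ref 2 → FAULT (evict 3), frames=[4,2]
Total faults: 9

Answer: 9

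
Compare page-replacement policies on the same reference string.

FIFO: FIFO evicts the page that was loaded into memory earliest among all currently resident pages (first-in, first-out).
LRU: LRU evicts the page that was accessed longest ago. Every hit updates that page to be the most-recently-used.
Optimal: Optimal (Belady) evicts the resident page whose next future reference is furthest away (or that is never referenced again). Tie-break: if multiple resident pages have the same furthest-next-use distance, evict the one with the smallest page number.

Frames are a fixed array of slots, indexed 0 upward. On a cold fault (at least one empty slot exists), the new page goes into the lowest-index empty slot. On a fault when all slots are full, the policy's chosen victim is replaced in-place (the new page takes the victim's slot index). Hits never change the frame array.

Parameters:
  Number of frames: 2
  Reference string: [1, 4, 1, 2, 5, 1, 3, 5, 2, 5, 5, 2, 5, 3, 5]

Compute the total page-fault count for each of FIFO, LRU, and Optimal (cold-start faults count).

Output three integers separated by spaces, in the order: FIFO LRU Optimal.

Answer: 10 9 7

Derivation:
--- FIFO ---
  step 0: ref 1 -> FAULT, frames=[1,-] (faults so far: 1)
  step 1: ref 4 -> FAULT, frames=[1,4] (faults so far: 2)
  step 2: ref 1 -> HIT, frames=[1,4] (faults so far: 2)
  step 3: ref 2 -> FAULT, evict 1, frames=[2,4] (faults so far: 3)
  step 4: ref 5 -> FAULT, evict 4, frames=[2,5] (faults so far: 4)
  step 5: ref 1 -> FAULT, evict 2, frames=[1,5] (faults so far: 5)
  step 6: ref 3 -> FAULT, evict 5, frames=[1,3] (faults so far: 6)
  step 7: ref 5 -> FAULT, evict 1, frames=[5,3] (faults so far: 7)
  step 8: ref 2 -> FAULT, evict 3, frames=[5,2] (faults so far: 8)
  step 9: ref 5 -> HIT, frames=[5,2] (faults so far: 8)
  step 10: ref 5 -> HIT, frames=[5,2] (faults so far: 8)
  step 11: ref 2 -> HIT, frames=[5,2] (faults so far: 8)
  step 12: ref 5 -> HIT, frames=[5,2] (faults so far: 8)
  step 13: ref 3 -> FAULT, evict 5, frames=[3,2] (faults so far: 9)
  step 14: ref 5 -> FAULT, evict 2, frames=[3,5] (faults so far: 10)
  FIFO total faults: 10
--- LRU ---
  step 0: ref 1 -> FAULT, frames=[1,-] (faults so far: 1)
  step 1: ref 4 -> FAULT, frames=[1,4] (faults so far: 2)
  step 2: ref 1 -> HIT, frames=[1,4] (faults so far: 2)
  step 3: ref 2 -> FAULT, evict 4, frames=[1,2] (faults so far: 3)
  step 4: ref 5 -> FAULT, evict 1, frames=[5,2] (faults so far: 4)
  step 5: ref 1 -> FAULT, evict 2, frames=[5,1] (faults so far: 5)
  step 6: ref 3 -> FAULT, evict 5, frames=[3,1] (faults so far: 6)
  step 7: ref 5 -> FAULT, evict 1, frames=[3,5] (faults so far: 7)
  step 8: ref 2 -> FAULT, evict 3, frames=[2,5] (faults so far: 8)
  step 9: ref 5 -> HIT, frames=[2,5] (faults so far: 8)
  step 10: ref 5 -> HIT, frames=[2,5] (faults so far: 8)
  step 11: ref 2 -> HIT, frames=[2,5] (faults so far: 8)
  step 12: ref 5 -> HIT, frames=[2,5] (faults so far: 8)
  step 13: ref 3 -> FAULT, evict 2, frames=[3,5] (faults so far: 9)
  step 14: ref 5 -> HIT, frames=[3,5] (faults so far: 9)
  LRU total faults: 9
--- Optimal ---
  step 0: ref 1 -> FAULT, frames=[1,-] (faults so far: 1)
  step 1: ref 4 -> FAULT, frames=[1,4] (faults so far: 2)
  step 2: ref 1 -> HIT, frames=[1,4] (faults so far: 2)
  step 3: ref 2 -> FAULT, evict 4, frames=[1,2] (faults so far: 3)
  step 4: ref 5 -> FAULT, evict 2, frames=[1,5] (faults so far: 4)
  step 5: ref 1 -> HIT, frames=[1,5] (faults so far: 4)
  step 6: ref 3 -> FAULT, evict 1, frames=[3,5] (faults so far: 5)
  step 7: ref 5 -> HIT, frames=[3,5] (faults so far: 5)
  step 8: ref 2 -> FAULT, evict 3, frames=[2,5] (faults so far: 6)
  step 9: ref 5 -> HIT, frames=[2,5] (faults so far: 6)
  step 10: ref 5 -> HIT, frames=[2,5] (faults so far: 6)
  step 11: ref 2 -> HIT, frames=[2,5] (faults so far: 6)
  step 12: ref 5 -> HIT, frames=[2,5] (faults so far: 6)
  step 13: ref 3 -> FAULT, evict 2, frames=[3,5] (faults so far: 7)
  step 14: ref 5 -> HIT, frames=[3,5] (faults so far: 7)
  Optimal total faults: 7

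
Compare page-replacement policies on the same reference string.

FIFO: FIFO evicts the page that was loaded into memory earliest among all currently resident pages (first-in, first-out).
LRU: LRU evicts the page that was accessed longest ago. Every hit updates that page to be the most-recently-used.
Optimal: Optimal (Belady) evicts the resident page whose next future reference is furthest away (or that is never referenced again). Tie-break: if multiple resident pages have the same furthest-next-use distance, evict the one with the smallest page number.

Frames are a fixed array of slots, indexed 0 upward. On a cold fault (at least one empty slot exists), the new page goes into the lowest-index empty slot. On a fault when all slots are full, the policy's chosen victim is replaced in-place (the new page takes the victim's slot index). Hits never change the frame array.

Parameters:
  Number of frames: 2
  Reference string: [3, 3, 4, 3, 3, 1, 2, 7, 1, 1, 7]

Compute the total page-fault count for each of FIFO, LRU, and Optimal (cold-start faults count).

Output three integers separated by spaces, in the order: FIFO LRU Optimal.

Answer: 6 6 5

Derivation:
--- FIFO ---
  step 0: ref 3 -> FAULT, frames=[3,-] (faults so far: 1)
  step 1: ref 3 -> HIT, frames=[3,-] (faults so far: 1)
  step 2: ref 4 -> FAULT, frames=[3,4] (faults so far: 2)
  step 3: ref 3 -> HIT, frames=[3,4] (faults so far: 2)
  step 4: ref 3 -> HIT, frames=[3,4] (faults so far: 2)
  step 5: ref 1 -> FAULT, evict 3, frames=[1,4] (faults so far: 3)
  step 6: ref 2 -> FAULT, evict 4, frames=[1,2] (faults so far: 4)
  step 7: ref 7 -> FAULT, evict 1, frames=[7,2] (faults so far: 5)
  step 8: ref 1 -> FAULT, evict 2, frames=[7,1] (faults so far: 6)
  step 9: ref 1 -> HIT, frames=[7,1] (faults so far: 6)
  step 10: ref 7 -> HIT, frames=[7,1] (faults so far: 6)
  FIFO total faults: 6
--- LRU ---
  step 0: ref 3 -> FAULT, frames=[3,-] (faults so far: 1)
  step 1: ref 3 -> HIT, frames=[3,-] (faults so far: 1)
  step 2: ref 4 -> FAULT, frames=[3,4] (faults so far: 2)
  step 3: ref 3 -> HIT, frames=[3,4] (faults so far: 2)
  step 4: ref 3 -> HIT, frames=[3,4] (faults so far: 2)
  step 5: ref 1 -> FAULT, evict 4, frames=[3,1] (faults so far: 3)
  step 6: ref 2 -> FAULT, evict 3, frames=[2,1] (faults so far: 4)
  step 7: ref 7 -> FAULT, evict 1, frames=[2,7] (faults so far: 5)
  step 8: ref 1 -> FAULT, evict 2, frames=[1,7] (faults so far: 6)
  step 9: ref 1 -> HIT, frames=[1,7] (faults so far: 6)
  step 10: ref 7 -> HIT, frames=[1,7] (faults so far: 6)
  LRU total faults: 6
--- Optimal ---
  step 0: ref 3 -> FAULT, frames=[3,-] (faults so far: 1)
  step 1: ref 3 -> HIT, frames=[3,-] (faults so far: 1)
  step 2: ref 4 -> FAULT, frames=[3,4] (faults so far: 2)
  step 3: ref 3 -> HIT, frames=[3,4] (faults so far: 2)
  step 4: ref 3 -> HIT, frames=[3,4] (faults so far: 2)
  step 5: ref 1 -> FAULT, evict 3, frames=[1,4] (faults so far: 3)
  step 6: ref 2 -> FAULT, evict 4, frames=[1,2] (faults so far: 4)
  step 7: ref 7 -> FAULT, evict 2, frames=[1,7] (faults so far: 5)
  step 8: ref 1 -> HIT, frames=[1,7] (faults so far: 5)
  step 9: ref 1 -> HIT, frames=[1,7] (faults so far: 5)
  step 10: ref 7 -> HIT, frames=[1,7] (faults so far: 5)
  Optimal total faults: 5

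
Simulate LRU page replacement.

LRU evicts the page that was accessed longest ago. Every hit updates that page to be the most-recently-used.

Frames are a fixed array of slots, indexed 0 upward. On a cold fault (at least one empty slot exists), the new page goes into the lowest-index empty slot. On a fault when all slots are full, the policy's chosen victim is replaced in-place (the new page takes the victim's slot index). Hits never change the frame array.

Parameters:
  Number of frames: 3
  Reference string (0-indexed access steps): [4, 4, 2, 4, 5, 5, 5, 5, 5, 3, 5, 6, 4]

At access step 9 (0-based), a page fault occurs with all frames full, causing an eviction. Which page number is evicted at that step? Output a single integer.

Answer: 2

Derivation:
Step 0: ref 4 -> FAULT, frames=[4,-,-]
Step 1: ref 4 -> HIT, frames=[4,-,-]
Step 2: ref 2 -> FAULT, frames=[4,2,-]
Step 3: ref 4 -> HIT, frames=[4,2,-]
Step 4: ref 5 -> FAULT, frames=[4,2,5]
Step 5: ref 5 -> HIT, frames=[4,2,5]
Step 6: ref 5 -> HIT, frames=[4,2,5]
Step 7: ref 5 -> HIT, frames=[4,2,5]
Step 8: ref 5 -> HIT, frames=[4,2,5]
Step 9: ref 3 -> FAULT, evict 2, frames=[4,3,5]
At step 9: evicted page 2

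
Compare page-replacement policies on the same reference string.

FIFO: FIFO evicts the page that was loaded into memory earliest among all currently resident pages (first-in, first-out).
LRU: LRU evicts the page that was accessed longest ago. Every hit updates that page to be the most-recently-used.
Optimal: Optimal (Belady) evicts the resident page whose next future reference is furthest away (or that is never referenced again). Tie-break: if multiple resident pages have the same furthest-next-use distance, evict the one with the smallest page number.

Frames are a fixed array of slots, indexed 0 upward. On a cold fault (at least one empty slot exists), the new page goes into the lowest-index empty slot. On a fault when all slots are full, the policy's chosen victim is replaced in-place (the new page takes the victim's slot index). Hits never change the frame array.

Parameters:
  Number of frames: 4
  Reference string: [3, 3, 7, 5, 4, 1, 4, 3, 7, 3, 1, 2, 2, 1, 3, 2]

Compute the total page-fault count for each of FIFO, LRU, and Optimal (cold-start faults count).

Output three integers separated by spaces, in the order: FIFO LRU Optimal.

--- FIFO ---
  step 0: ref 3 -> FAULT, frames=[3,-,-,-] (faults so far: 1)
  step 1: ref 3 -> HIT, frames=[3,-,-,-] (faults so far: 1)
  step 2: ref 7 -> FAULT, frames=[3,7,-,-] (faults so far: 2)
  step 3: ref 5 -> FAULT, frames=[3,7,5,-] (faults so far: 3)
  step 4: ref 4 -> FAULT, frames=[3,7,5,4] (faults so far: 4)
  step 5: ref 1 -> FAULT, evict 3, frames=[1,7,5,4] (faults so far: 5)
  step 6: ref 4 -> HIT, frames=[1,7,5,4] (faults so far: 5)
  step 7: ref 3 -> FAULT, evict 7, frames=[1,3,5,4] (faults so far: 6)
  step 8: ref 7 -> FAULT, evict 5, frames=[1,3,7,4] (faults so far: 7)
  step 9: ref 3 -> HIT, frames=[1,3,7,4] (faults so far: 7)
  step 10: ref 1 -> HIT, frames=[1,3,7,4] (faults so far: 7)
  step 11: ref 2 -> FAULT, evict 4, frames=[1,3,7,2] (faults so far: 8)
  step 12: ref 2 -> HIT, frames=[1,3,7,2] (faults so far: 8)
  step 13: ref 1 -> HIT, frames=[1,3,7,2] (faults so far: 8)
  step 14: ref 3 -> HIT, frames=[1,3,7,2] (faults so far: 8)
  step 15: ref 2 -> HIT, frames=[1,3,7,2] (faults so far: 8)
  FIFO total faults: 8
--- LRU ---
  step 0: ref 3 -> FAULT, frames=[3,-,-,-] (faults so far: 1)
  step 1: ref 3 -> HIT, frames=[3,-,-,-] (faults so far: 1)
  step 2: ref 7 -> FAULT, frames=[3,7,-,-] (faults so far: 2)
  step 3: ref 5 -> FAULT, frames=[3,7,5,-] (faults so far: 3)
  step 4: ref 4 -> FAULT, frames=[3,7,5,4] (faults so far: 4)
  step 5: ref 1 -> FAULT, evict 3, frames=[1,7,5,4] (faults so far: 5)
  step 6: ref 4 -> HIT, frames=[1,7,5,4] (faults so far: 5)
  step 7: ref 3 -> FAULT, evict 7, frames=[1,3,5,4] (faults so far: 6)
  step 8: ref 7 -> FAULT, evict 5, frames=[1,3,7,4] (faults so far: 7)
  step 9: ref 3 -> HIT, frames=[1,3,7,4] (faults so far: 7)
  step 10: ref 1 -> HIT, frames=[1,3,7,4] (faults so far: 7)
  step 11: ref 2 -> FAULT, evict 4, frames=[1,3,7,2] (faults so far: 8)
  step 12: ref 2 -> HIT, frames=[1,3,7,2] (faults so far: 8)
  step 13: ref 1 -> HIT, frames=[1,3,7,2] (faults so far: 8)
  step 14: ref 3 -> HIT, frames=[1,3,7,2] (faults so far: 8)
  step 15: ref 2 -> HIT, frames=[1,3,7,2] (faults so far: 8)
  LRU total faults: 8
--- Optimal ---
  step 0: ref 3 -> FAULT, frames=[3,-,-,-] (faults so far: 1)
  step 1: ref 3 -> HIT, frames=[3,-,-,-] (faults so far: 1)
  step 2: ref 7 -> FAULT, frames=[3,7,-,-] (faults so far: 2)
  step 3: ref 5 -> FAULT, frames=[3,7,5,-] (faults so far: 3)
  step 4: ref 4 -> FAULT, frames=[3,7,5,4] (faults so far: 4)
  step 5: ref 1 -> FAULT, evict 5, frames=[3,7,1,4] (faults so far: 5)
  step 6: ref 4 -> HIT, frames=[3,7,1,4] (faults so far: 5)
  step 7: ref 3 -> HIT, frames=[3,7,1,4] (faults so far: 5)
  step 8: ref 7 -> HIT, frames=[3,7,1,4] (faults so far: 5)
  step 9: ref 3 -> HIT, frames=[3,7,1,4] (faults so far: 5)
  step 10: ref 1 -> HIT, frames=[3,7,1,4] (faults so far: 5)
  step 11: ref 2 -> FAULT, evict 4, frames=[3,7,1,2] (faults so far: 6)
  step 12: ref 2 -> HIT, frames=[3,7,1,2] (faults so far: 6)
  step 13: ref 1 -> HIT, frames=[3,7,1,2] (faults so far: 6)
  step 14: ref 3 -> HIT, frames=[3,7,1,2] (faults so far: 6)
  step 15: ref 2 -> HIT, frames=[3,7,1,2] (faults so far: 6)
  Optimal total faults: 6

Answer: 8 8 6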